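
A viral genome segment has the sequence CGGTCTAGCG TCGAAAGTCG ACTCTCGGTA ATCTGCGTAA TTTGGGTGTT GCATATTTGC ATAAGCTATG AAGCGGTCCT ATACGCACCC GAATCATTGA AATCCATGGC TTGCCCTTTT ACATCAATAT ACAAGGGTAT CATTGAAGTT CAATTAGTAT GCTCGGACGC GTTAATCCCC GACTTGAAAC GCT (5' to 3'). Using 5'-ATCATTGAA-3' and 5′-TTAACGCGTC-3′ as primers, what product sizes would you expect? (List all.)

83 bp, 37 bp

The forward primer ATCATTGAA matches the top strand at positions 93–101, 139–147.
The reverse primer's reverse complement is GACGCGTTAA, matching at positions 166–175.
Each forward site pairs with the reverse site to give a product ending at position 175: sizes 83, 37 bp.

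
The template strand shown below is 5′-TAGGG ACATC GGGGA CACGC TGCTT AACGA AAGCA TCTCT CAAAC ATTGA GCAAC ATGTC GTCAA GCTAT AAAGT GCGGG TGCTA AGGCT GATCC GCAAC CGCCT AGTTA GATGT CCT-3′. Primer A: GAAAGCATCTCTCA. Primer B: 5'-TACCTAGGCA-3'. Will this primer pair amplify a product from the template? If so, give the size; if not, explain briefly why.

No product — primer B has no binding site in the template.

Primer B (TACCTAGGCA) does not match the top strand, and its reverse complement TGCCTAGGTA does not match either.
With no annealing site for primer B, no amplification occurs.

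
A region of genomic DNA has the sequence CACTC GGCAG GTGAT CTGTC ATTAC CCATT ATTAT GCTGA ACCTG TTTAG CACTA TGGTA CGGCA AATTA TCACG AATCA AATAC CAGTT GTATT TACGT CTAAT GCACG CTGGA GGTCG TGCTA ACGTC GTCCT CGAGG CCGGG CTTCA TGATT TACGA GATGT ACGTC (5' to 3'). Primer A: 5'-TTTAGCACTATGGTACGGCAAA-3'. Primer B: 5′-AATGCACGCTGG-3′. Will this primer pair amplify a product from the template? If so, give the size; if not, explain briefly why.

Primer A (TTTAGCACTATGGTACGGCAAA) matches the top strand at positions 46–67 (3' end points downstream).
Primer B (AATGCACGCTGG) also matches the top strand directly, at positions 103–114 — its reverse complement CCAGCGTGCATT is not present.
Both primers anneal to the bottom strand with 3' ends pointing the same way, so neither can prime synthesis back toward the other.

No product — both primers anneal to the same strand and extend in the same direction.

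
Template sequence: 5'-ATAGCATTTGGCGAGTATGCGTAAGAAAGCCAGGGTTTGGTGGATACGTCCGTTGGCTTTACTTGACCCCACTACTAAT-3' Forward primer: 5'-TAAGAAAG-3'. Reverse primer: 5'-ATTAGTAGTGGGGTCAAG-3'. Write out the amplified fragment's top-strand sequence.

5'-TAAGAAAGCCAGGGTTTGGTGGATACGTCCGTTGGCTTTACTTGACCCCACTACTAAT-3'

The forward primer matches the template at positions 22–29.
Reverse complement of the reverse primer: CTTGACCCCACTACTAAT. This occurs on the top strand at positions 62–79.
The product is the template from position 22 through 79 (58 bp).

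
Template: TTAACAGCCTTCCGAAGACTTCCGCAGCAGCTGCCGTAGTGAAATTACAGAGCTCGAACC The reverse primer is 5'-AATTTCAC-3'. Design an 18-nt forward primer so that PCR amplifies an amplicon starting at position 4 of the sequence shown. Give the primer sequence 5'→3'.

The reverse primer's reverse complement GTGAAATT matches the template at positions 39–46; the product starts at position 4.
The forward primer is identical to the top strand over positions 4–21: ACAGCCTTCCGAAGACTT.

5'-ACAGCCTTCCGAAGACTT-3'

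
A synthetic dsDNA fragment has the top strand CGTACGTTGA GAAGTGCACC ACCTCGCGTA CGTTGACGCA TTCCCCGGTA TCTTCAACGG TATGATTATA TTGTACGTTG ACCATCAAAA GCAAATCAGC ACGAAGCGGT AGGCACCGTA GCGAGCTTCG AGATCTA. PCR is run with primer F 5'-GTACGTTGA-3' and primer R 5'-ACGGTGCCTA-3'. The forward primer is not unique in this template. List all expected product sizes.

The forward primer GTACGTTGA matches the top strand at positions 2–10, 28–36, 73–81.
The reverse primer's reverse complement is TAGGCACCGT, matching at positions 110–119.
Each forward site pairs with the reverse site to give a product ending at position 119: sizes 118, 92, 47 bp.

118 bp, 92 bp, 47 bp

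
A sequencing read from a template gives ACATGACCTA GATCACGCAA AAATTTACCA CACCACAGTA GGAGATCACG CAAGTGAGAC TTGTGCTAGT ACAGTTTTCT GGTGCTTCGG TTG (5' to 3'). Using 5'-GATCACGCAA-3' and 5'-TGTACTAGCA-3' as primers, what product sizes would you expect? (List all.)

The forward primer GATCACGCAA matches the top strand at positions 11–20, 44–53.
The reverse primer's reverse complement is TGCTAGTACA, matching at positions 64–73.
Each forward site pairs with the reverse site to give a product ending at position 73: sizes 63, 30 bp.

63 bp, 30 bp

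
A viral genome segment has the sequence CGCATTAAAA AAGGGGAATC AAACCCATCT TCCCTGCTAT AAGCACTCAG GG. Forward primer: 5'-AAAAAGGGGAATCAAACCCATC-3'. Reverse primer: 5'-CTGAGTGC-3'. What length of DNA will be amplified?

43 bp

The forward primer matches the template at positions 8–29.
The reverse primer's reverse complement is GCACTCAG, which matches the template at positions 43–50.
Amplicon spans positions 8–50: 43 bp.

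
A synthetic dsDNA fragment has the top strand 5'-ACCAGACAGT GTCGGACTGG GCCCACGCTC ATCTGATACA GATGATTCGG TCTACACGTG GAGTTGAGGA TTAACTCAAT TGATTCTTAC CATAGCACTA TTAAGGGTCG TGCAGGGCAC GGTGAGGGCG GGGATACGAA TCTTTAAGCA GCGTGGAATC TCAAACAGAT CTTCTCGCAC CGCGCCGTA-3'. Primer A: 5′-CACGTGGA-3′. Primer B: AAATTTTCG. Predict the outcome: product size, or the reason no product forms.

No product — primer B has no binding site in the template.

Primer B (AAATTTTCG) does not match the top strand, and its reverse complement CGAAAATTT does not match either.
With no annealing site for primer B, no amplification occurs.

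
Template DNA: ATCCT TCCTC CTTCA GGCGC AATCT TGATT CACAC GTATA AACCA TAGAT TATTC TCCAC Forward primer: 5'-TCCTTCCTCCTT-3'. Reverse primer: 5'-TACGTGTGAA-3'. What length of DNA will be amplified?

Forward primer TCCTTCCTCCTT is found on the top strand at positions 2–13.
The reverse primer's reverse complement is TTCACACGTA, which matches the template at positions 29–38.
Amplicon spans positions 2–38: 37 bp.

37 bp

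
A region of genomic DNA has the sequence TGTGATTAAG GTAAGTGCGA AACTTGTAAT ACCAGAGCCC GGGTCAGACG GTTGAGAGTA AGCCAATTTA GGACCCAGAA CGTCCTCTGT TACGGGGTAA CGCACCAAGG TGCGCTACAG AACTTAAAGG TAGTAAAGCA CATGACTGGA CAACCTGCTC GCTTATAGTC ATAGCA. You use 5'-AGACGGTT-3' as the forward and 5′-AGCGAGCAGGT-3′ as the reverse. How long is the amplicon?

Scanning the template, AGACGGTT occurs at positions 46–53; this primer anneals to the bottom strand there with its 3' end pointing downstream.
The reverse primer's reverse complement is ACCTGCTCGCT, which matches the template at positions 153–163.
Product length = (reverse-primer end) − (forward-primer start) + 1 = 163 − 46 + 1 = 118 bp.

118 bp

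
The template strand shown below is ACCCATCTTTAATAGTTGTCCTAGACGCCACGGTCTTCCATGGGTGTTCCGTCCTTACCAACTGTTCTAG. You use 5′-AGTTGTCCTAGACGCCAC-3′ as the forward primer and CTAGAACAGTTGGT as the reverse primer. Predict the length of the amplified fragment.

57 bp

Forward primer AGTTGTCCTAGACGCCAC is found on the top strand at positions 14–31.
Reverse complement of the reverse primer: ACCAACTGTTCTAG. This occurs on the top strand at positions 57–70.
Amplicon spans positions 14–70: 57 bp.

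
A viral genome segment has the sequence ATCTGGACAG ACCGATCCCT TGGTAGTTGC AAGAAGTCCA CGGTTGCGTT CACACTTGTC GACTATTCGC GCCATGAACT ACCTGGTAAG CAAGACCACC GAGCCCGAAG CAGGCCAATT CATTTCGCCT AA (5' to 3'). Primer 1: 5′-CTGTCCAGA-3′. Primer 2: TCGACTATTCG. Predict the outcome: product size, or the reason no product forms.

No product — the primers' 3' ends point away from each other.

Primer 1 (CTGTCCAGA) has reverse complement TCTGGACAG, which matches the top strand at positions 2–10; primer 1 anneals to the top strand there with its 3' end pointing upstream toward position 2.
Primer 2 (TCGACTATTCG) matches the top strand directly at positions 59–69; it anneals to the bottom strand with its 3' end pointing downstream toward position 69.
The 3' ends diverge (primer 1 extends toward position 1, primer 2 toward position 132), so the primers never converge on a shared product.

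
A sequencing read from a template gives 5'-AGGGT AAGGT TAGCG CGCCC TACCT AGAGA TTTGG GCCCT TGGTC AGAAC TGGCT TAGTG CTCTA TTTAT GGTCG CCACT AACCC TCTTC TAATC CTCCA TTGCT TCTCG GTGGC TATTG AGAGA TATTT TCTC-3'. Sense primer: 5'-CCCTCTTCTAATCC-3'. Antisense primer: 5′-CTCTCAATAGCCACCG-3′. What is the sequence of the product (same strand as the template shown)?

5'-CCCTCTTCTAATCCTCCATTGCTTCTCGGTGGCTATTGAGAG-3'

Forward primer CCCTCTTCTAATCC is found on the top strand at positions 83–96.
Reverse complement of the reverse primer: CGGTGGCTATTGAGAG. This occurs on the top strand at positions 109–124.
The product is the template from position 83 through 124 (42 bp).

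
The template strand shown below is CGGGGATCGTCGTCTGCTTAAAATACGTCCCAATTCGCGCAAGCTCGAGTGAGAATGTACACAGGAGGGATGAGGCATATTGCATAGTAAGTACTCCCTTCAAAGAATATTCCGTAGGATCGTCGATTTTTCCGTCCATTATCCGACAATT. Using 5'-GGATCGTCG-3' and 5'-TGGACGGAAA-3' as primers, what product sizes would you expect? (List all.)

The forward primer GGATCGTCG matches the top strand at positions 4–12, 117–125.
The reverse primer's reverse complement is TTTCCGTCCA, matching at positions 129–138.
Each forward site pairs with the reverse site to give a product ending at position 138: sizes 135, 22 bp.

135 bp, 22 bp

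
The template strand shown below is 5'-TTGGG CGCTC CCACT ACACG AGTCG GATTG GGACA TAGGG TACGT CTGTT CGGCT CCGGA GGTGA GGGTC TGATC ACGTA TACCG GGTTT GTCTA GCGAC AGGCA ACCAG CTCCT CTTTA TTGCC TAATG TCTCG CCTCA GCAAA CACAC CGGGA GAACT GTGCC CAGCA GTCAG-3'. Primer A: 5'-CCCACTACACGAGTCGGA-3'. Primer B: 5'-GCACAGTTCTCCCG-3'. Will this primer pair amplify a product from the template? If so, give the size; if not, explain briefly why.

Primer A (CCCACTACACGAGTCGGA) matches the top strand at positions 10–27; it acts as a forward primer.
Primer B's reverse complement is CGGGAGAACTGTGC, matching the top strand at positions 151–164; it acts as a reverse primer.
The 3' ends face each other across positions 10–164, giving a 155 bp product.

Yes — a 155 bp product.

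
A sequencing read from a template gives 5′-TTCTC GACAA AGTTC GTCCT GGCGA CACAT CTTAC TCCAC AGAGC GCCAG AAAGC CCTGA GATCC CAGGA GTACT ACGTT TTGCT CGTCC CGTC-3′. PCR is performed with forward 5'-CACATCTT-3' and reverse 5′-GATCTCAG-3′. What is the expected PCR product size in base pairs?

The forward primer matches the template at positions 26–33.
Reverse complement of the reverse primer: CTGAGATC. This occurs on the top strand at positions 57–64.
The product runs from position 26 to position 64, so its length is 64 − 26 + 1 = 39 bp.

39 bp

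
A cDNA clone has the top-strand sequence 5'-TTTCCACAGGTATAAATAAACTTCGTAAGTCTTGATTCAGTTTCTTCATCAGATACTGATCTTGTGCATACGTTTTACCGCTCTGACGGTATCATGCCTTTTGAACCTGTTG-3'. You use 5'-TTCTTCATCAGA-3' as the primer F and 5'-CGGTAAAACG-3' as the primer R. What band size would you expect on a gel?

39 bp

Forward primer TTCTTCATCAGA is found on the top strand at positions 42–53.
The reverse primer's reverse complement is CGTTTTACCG, which matches the template at positions 71–80.
The product runs from position 42 to position 80, so its length is 80 − 42 + 1 = 39 bp.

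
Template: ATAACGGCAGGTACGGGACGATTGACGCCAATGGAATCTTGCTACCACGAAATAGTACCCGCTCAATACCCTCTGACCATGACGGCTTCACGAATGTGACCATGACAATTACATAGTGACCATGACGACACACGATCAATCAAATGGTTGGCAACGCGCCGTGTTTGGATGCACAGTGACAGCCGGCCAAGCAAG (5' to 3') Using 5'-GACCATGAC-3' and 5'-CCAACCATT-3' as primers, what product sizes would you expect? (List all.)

The forward primer GACCATGAC matches the top strand at positions 75–83, 98–106, 118–126.
The reverse primer's reverse complement is AATGGTTGG, matching at positions 143–151.
Each forward site pairs with the reverse site to give a product ending at position 151: sizes 77, 54, 34 bp.

77 bp, 54 bp, 34 bp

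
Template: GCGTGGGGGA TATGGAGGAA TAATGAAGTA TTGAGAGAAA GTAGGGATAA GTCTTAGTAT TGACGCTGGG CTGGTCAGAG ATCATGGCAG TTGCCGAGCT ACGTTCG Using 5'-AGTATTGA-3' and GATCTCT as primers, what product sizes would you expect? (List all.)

57 bp, 28 bp

The forward primer AGTATTGA matches the top strand at positions 27–34, 56–63.
The reverse primer's reverse complement is AGAGATC, matching at positions 77–83.
Each forward site pairs with the reverse site to give a product ending at position 83: sizes 57, 28 bp.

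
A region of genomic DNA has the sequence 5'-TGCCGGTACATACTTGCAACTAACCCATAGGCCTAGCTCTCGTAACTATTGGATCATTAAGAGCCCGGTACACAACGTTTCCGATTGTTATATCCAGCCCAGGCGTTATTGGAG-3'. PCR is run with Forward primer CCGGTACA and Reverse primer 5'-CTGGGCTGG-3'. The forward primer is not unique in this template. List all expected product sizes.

100 bp, 38 bp

The forward primer CCGGTACA matches the top strand at positions 3–10, 65–72.
The reverse primer's reverse complement is CCAGCCCAG, matching at positions 94–102.
Each forward site pairs with the reverse site to give a product ending at position 102: sizes 100, 38 bp.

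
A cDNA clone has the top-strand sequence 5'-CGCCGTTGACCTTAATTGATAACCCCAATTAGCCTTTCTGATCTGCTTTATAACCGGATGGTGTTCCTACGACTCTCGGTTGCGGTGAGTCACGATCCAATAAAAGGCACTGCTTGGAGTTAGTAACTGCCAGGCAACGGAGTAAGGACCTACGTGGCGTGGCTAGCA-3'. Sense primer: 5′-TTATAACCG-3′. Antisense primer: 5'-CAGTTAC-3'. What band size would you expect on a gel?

The forward primer matches the template at positions 48–56.
The reverse primer's reverse complement is GTAACTG, which matches the template at positions 123–129.
Product length = (reverse-primer end) − (forward-primer start) + 1 = 129 − 48 + 1 = 82 bp.

82 bp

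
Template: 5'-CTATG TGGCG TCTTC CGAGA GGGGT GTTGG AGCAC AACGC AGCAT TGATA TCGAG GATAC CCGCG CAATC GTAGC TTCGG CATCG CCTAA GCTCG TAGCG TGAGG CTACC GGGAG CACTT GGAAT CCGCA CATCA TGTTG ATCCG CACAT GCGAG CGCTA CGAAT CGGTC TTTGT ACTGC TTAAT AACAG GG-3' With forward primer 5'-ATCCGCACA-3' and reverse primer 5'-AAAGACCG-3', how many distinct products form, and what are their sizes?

The forward primer ATCCGCACA matches the top strand at positions 124–132, 141–149.
The reverse primer's reverse complement is CGGTCTTT, matching at positions 166–173.
Each forward site pairs with the reverse site to give a product ending at position 173: sizes 50, 33 bp.

Two products: 50 bp, 33 bp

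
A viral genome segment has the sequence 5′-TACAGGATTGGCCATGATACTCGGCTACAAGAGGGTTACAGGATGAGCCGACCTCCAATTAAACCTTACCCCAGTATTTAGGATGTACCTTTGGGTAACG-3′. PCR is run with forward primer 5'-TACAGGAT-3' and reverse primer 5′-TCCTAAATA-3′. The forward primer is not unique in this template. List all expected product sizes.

83 bp, 47 bp

The forward primer TACAGGAT matches the top strand at positions 1–8, 37–44.
The reverse primer's reverse complement is TATTTAGGA, matching at positions 75–83.
Each forward site pairs with the reverse site to give a product ending at position 83: sizes 83, 47 bp.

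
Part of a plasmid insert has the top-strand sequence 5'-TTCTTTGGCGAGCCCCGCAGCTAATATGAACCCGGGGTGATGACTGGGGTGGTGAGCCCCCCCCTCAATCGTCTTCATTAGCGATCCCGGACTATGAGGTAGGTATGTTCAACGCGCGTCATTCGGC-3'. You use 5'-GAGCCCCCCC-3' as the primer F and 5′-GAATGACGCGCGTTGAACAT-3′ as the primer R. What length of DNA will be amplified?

The forward primer matches the template at positions 54–63.
The reverse primer's reverse complement is ATGTTCAACGCGCGTCATTC, which matches the template at positions 105–124.
Amplicon spans positions 54–124: 71 bp.

71 bp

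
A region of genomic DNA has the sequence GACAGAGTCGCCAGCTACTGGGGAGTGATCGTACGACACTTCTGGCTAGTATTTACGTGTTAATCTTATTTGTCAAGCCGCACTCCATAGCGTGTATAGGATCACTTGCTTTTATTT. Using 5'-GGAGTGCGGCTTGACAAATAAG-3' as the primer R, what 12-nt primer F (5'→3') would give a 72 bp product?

5'-CTACTGGGGAGT-3'

The reverse primer's reverse complement CTTATTTGTCAAGCCGCACTCC matches the template at positions 65–86, so the product ends at position 86.
A 72 bp product then starts at position 86 − 72 + 1 = 15.
The forward primer is identical to the top strand there: CTACTGGGGAGT.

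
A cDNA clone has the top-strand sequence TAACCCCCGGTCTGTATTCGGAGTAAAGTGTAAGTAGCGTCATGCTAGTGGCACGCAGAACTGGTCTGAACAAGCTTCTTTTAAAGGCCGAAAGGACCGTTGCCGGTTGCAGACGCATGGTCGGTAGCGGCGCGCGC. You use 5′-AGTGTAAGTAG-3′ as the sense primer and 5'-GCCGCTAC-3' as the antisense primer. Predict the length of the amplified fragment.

105 bp

The forward primer matches the template at positions 27–37.
Reverse complement of the reverse primer: GTAGCGGC. This occurs on the top strand at positions 124–131.
The product runs from position 27 to position 131, so its length is 131 − 27 + 1 = 105 bp.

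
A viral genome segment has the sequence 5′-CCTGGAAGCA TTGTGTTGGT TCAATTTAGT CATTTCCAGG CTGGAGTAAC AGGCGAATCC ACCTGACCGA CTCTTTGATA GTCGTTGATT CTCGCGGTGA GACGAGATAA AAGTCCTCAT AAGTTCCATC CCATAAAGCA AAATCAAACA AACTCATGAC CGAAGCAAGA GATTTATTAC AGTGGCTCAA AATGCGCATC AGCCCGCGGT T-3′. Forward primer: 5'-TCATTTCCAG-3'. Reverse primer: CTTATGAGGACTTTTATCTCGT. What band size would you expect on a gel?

94 bp

Scanning the template, TCATTTCCAG occurs at positions 30–39; this primer anneals to the bottom strand there with its 3' end pointing downstream.
Reverse complement of the reverse primer: ACGAGATAAAAGTCCTCATAAG. This occurs on the top strand at positions 102–123.
The product runs from position 30 to position 123, so its length is 123 − 30 + 1 = 94 bp.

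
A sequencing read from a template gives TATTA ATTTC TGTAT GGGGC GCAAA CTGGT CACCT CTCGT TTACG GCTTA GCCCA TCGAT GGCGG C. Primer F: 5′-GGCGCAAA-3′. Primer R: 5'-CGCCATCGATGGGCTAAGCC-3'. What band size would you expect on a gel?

47 bp

Scanning the template, GGCGCAAA occurs at positions 18–25; this primer anneals to the bottom strand there with its 3' end pointing downstream.
The reverse primer's reverse complement is GGCTTAGCCCATCGATGGCG, which matches the template at positions 45–64.
Amplicon spans positions 18–64: 47 bp.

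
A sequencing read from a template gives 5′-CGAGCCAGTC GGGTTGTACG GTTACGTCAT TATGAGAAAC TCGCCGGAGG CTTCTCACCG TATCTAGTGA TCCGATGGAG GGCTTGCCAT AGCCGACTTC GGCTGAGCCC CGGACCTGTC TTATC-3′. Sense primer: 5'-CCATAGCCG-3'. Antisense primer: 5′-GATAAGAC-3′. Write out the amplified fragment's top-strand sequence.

5'-CCATAGCCGACTTCGGCTGAGCCCCGGACCTGTCTTATC-3'

Forward primer CCATAGCCG is found on the top strand at positions 87–95.
The reverse primer's reverse complement is GTCTTATC, which matches the template at positions 118–125.
The product is the template from position 87 through 125 (39 bp).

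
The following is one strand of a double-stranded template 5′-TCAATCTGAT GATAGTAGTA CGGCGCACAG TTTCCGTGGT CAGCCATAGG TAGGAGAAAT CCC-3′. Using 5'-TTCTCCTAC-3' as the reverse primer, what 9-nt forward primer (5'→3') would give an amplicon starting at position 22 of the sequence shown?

The reverse primer's reverse complement GTAGGAGAA matches the template at positions 50–58; the product starts at position 22.
The forward primer is identical to the top strand over positions 22–30: GGCGCACAG.

5'-GGCGCACAG-3'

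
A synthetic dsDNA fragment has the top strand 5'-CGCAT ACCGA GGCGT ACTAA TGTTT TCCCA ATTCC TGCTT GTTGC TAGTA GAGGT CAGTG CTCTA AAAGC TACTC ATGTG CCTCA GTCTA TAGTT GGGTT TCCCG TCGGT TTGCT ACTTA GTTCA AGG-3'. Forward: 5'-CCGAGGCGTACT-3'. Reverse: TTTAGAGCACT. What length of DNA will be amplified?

61 bp

Scanning the template, CCGAGGCGTACT occurs at positions 7–18; this primer anneals to the bottom strand there with its 3' end pointing downstream.
Taking the reverse complement of TTTAGAGCACT gives AGTGCTCTAAA, found at positions 57–67 on the template; the primer anneals here to the top strand with its 3' end pointing upstream.
The product runs from position 7 to position 67, so its length is 67 − 7 + 1 = 61 bp.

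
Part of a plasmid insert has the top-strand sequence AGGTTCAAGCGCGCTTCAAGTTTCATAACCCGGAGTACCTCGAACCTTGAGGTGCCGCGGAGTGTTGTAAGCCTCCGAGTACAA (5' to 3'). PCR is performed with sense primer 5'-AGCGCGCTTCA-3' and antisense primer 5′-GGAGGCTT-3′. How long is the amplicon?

69 bp

Forward primer AGCGCGCTTCA is found on the top strand at positions 8–18.
Reverse complement of the reverse primer: AAGCCTCC. This occurs on the top strand at positions 69–76.
Product length = (reverse-primer end) − (forward-primer start) + 1 = 76 − 8 + 1 = 69 bp.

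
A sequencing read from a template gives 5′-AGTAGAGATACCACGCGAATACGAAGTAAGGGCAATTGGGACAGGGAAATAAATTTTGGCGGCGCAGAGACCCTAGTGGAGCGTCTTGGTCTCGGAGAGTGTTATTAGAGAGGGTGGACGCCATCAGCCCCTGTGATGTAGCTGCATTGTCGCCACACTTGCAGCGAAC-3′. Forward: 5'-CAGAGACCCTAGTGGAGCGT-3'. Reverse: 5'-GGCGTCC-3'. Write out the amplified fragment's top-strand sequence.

The forward primer matches the template at positions 65–84.
Reverse complement of the reverse primer: GGACGCC. This occurs on the top strand at positions 116–122.
The product is the template from position 65 through 122 (58 bp).

5'-CAGAGACCCTAGTGGAGCGTCTTGGTCTCGGAGAGTGTTATTAGAGAGGGTGGACGCC-3'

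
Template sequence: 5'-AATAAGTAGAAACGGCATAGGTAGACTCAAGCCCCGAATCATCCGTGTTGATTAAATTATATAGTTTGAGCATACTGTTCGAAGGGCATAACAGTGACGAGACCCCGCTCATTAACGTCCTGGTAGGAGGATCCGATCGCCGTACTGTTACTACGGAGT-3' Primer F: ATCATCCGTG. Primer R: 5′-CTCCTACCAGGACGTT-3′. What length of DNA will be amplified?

92 bp

Scanning the template, ATCATCCGTG occurs at positions 38–47; this primer anneals to the bottom strand there with its 3' end pointing downstream.
The reverse primer's reverse complement is AACGTCCTGGTAGGAG, which matches the template at positions 114–129.
The product runs from position 38 to position 129, so its length is 129 − 38 + 1 = 92 bp.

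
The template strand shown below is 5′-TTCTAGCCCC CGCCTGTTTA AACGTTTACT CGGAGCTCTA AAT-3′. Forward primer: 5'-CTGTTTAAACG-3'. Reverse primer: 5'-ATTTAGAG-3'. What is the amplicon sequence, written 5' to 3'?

5'-CTGTTTAAACGTTTACTCGGAGCTCTAAAT-3'

Forward primer CTGTTTAAACG is found on the top strand at positions 14–24.
Reverse complement of the reverse primer: CTCTAAAT. This occurs on the top strand at positions 36–43.
The product is the template from position 14 through 43 (30 bp).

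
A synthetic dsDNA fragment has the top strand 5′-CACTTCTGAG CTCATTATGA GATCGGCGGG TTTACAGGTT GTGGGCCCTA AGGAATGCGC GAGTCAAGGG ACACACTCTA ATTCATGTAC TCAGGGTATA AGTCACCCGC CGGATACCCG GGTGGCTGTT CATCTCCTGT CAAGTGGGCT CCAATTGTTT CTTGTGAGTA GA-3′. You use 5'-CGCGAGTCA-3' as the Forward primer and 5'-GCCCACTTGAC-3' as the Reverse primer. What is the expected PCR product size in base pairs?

Forward primer CGCGAGTCA is found on the top strand at positions 58–66.
The reverse primer's reverse complement is GTCAAGTGGGC, which matches the template at positions 139–149.
Product length = (reverse-primer end) − (forward-primer start) + 1 = 149 − 58 + 1 = 92 bp.

92 bp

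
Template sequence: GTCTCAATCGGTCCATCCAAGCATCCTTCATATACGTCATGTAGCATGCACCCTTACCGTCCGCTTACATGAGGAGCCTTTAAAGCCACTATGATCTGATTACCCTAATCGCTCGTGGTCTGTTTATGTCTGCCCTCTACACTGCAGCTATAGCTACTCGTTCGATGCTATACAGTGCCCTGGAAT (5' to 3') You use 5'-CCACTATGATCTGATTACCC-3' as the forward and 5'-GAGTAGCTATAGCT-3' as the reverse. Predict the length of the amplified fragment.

74 bp

Forward primer CCACTATGATCTGATTACCC is found on the top strand at positions 86–105.
Reverse complement of the reverse primer: AGCTATAGCTACTC. This occurs on the top strand at positions 146–159.
Amplicon spans positions 86–159: 74 bp.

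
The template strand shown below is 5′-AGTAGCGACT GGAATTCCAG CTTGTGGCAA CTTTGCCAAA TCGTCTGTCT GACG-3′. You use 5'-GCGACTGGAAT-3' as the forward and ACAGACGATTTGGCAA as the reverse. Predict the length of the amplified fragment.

Scanning the template, GCGACTGGAAT occurs at positions 5–15; this primer anneals to the bottom strand there with its 3' end pointing downstream.
Taking the reverse complement of ACAGACGATTTGGCAA gives TTGCCAAATCGTCTGT, found at positions 33–48 on the template; the primer anneals here to the top strand with its 3' end pointing upstream.
The product runs from position 5 to position 48, so its length is 48 − 5 + 1 = 44 bp.

44 bp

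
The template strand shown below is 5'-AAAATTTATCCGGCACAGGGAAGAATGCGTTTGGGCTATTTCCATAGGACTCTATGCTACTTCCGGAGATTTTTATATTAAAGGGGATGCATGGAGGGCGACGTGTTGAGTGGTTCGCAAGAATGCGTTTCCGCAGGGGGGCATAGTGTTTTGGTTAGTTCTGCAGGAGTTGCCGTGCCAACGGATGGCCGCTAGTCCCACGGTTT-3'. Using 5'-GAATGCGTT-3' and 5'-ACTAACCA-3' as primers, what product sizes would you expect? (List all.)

The forward primer GAATGCGTT matches the top strand at positions 23–31, 121–129.
The reverse primer's reverse complement is TGGTTAGT, matching at positions 152–159.
Each forward site pairs with the reverse site to give a product ending at position 159: sizes 137, 39 bp.

137 bp, 39 bp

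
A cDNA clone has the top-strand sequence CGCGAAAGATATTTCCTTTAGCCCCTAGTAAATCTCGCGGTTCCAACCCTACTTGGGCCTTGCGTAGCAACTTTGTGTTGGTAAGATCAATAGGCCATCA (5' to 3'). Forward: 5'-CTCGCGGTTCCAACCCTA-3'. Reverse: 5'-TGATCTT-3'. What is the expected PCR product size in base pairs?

The forward primer matches the template at positions 34–51.
The reverse primer's reverse complement is AAGATCA, which matches the template at positions 83–89.
Product length = (reverse-primer end) − (forward-primer start) + 1 = 89 − 34 + 1 = 56 bp.

56 bp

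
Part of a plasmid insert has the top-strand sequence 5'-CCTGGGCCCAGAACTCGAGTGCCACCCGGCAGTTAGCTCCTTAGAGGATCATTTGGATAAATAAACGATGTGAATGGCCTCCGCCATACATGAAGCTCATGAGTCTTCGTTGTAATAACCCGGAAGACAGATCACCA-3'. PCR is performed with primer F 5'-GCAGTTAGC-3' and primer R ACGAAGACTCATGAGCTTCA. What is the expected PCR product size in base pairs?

82 bp

Forward primer GCAGTTAGC is found on the top strand at positions 29–37.
Taking the reverse complement of ACGAAGACTCATGAGCTTCA gives TGAAGCTCATGAGTCTTCGT, found at positions 91–110 on the template; the primer anneals here to the top strand with its 3' end pointing upstream.
Amplicon spans positions 29–110: 82 bp.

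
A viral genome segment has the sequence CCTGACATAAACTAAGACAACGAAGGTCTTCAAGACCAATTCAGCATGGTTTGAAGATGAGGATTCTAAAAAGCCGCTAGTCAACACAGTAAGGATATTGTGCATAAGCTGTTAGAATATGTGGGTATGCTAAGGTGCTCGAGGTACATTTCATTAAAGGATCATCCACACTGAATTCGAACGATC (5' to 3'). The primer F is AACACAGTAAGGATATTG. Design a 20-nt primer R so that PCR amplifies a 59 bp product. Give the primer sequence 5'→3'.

The forward primer binds at positions 83–100, so a 59 bp product ends at position 83 + 59 − 1 = 141.
The reverse primer anneals to the top strand over positions 122–141, i.e. to TGGGTATGCTAAGGTGCTCG.
Its sequence written 5'→3' is the reverse complement: CGAGCACCTTAGCATACCCA.

5'-CGAGCACCTTAGCATACCCA-3'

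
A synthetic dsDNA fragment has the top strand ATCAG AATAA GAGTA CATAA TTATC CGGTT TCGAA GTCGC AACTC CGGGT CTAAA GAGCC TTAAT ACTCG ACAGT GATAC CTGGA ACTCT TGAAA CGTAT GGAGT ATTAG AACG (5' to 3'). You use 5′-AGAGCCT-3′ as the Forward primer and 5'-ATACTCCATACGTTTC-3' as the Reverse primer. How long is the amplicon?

53 bp

Forward primer AGAGCCT is found on the top strand at positions 55–61.
Taking the reverse complement of ATACTCCATACGTTTC gives GAAACGTATGGAGTAT, found at positions 92–107 on the template; the primer anneals here to the top strand with its 3' end pointing upstream.
Amplicon spans positions 55–107: 53 bp.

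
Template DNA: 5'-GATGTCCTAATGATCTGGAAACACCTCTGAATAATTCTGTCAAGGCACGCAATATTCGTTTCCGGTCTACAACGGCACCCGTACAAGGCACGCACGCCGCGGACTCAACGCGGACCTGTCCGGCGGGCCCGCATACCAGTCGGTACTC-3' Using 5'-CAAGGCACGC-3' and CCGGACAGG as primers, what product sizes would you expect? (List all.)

83 bp, 40 bp

The forward primer CAAGGCACGC matches the top strand at positions 41–50, 84–93.
The reverse primer's reverse complement is CCTGTCCGG, matching at positions 115–123.
Each forward site pairs with the reverse site to give a product ending at position 123: sizes 83, 40 bp.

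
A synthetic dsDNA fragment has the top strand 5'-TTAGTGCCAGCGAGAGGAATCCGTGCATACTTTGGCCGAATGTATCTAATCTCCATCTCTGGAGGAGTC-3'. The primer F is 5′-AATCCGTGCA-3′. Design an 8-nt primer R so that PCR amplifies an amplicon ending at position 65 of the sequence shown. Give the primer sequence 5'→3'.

The forward primer binds at positions 18–27; the product's 3' end on the top strand is position 65.
The reverse primer anneals to the top strand over positions 58–65, i.e. to TCTGGAGG.
Its sequence written 5'→3' is the reverse complement: CCTCCAGA.

5'-CCTCCAGA-3'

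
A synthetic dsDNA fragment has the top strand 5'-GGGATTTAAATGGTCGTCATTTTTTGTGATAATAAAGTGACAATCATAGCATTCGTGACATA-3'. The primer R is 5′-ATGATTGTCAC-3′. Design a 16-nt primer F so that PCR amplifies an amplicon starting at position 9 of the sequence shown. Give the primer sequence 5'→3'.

5'-AATGGTCGTCATTTTT-3'

The reverse primer's reverse complement GTGACAATCAT matches the template at positions 37–47; the product starts at position 9.
The forward primer is identical to the top strand over positions 9–24: AATGGTCGTCATTTTT.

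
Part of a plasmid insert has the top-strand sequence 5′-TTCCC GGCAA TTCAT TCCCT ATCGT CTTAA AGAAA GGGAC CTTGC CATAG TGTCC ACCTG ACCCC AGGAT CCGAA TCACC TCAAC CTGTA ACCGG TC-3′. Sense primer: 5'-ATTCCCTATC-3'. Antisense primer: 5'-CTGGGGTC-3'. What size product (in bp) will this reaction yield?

54 bp

Forward primer ATTCCCTATC is found on the top strand at positions 14–23.
Taking the reverse complement of CTGGGGTC gives GACCCCAG, found at positions 60–67 on the template; the primer anneals here to the top strand with its 3' end pointing upstream.
Product length = (reverse-primer end) − (forward-primer start) + 1 = 67 − 14 + 1 = 54 bp.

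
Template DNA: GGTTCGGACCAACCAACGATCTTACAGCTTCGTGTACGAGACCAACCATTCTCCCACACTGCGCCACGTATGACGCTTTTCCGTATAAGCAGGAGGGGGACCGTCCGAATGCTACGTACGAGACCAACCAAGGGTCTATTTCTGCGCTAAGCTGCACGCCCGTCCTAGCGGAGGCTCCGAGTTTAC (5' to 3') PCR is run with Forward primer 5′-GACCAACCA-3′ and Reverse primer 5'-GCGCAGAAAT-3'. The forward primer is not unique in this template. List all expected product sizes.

The forward primer GACCAACCA matches the top strand at positions 7–15, 40–48, 122–130.
The reverse primer's reverse complement is ATTTCTGCGC, matching at positions 138–147.
Each forward site pairs with the reverse site to give a product ending at position 147: sizes 141, 108, 26 bp.

141 bp, 108 bp, 26 bp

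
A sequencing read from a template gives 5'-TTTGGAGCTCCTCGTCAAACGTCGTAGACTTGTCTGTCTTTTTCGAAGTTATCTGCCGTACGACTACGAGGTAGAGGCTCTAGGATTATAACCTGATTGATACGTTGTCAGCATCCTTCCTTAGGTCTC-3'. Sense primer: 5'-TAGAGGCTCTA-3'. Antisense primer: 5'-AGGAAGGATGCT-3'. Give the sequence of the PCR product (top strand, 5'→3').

Scanning the template, TAGAGGCTCTA occurs at positions 72–82; this primer anneals to the bottom strand there with its 3' end pointing downstream.
The reverse primer's reverse complement is AGCATCCTTCCT, which matches the template at positions 110–121.
The product is the template from position 72 through 121 (50 bp).

5'-TAGAGGCTCTAGGATTATAACCTGATTGATACGTTGTCAGCATCCTTCCT-3'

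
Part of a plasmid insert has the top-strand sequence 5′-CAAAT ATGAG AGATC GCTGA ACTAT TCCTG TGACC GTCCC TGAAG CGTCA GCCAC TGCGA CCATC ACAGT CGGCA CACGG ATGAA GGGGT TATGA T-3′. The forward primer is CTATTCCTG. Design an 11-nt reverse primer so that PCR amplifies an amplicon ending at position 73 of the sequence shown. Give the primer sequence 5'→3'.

The forward primer binds at positions 22–30; the product's 3' end on the top strand is position 73.
The reverse primer anneals to the top strand over positions 63–73, i.e. to ATCACAGTCGG.
Its sequence written 5'→3' is the reverse complement: CCGACTGTGAT.

5'-CCGACTGTGAT-3'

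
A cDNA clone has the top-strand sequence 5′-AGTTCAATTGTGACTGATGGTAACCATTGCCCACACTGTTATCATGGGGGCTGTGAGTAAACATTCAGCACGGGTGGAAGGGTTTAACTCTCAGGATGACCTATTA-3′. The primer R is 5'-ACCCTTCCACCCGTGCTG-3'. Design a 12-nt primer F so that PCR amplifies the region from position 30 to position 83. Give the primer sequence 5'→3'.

The reverse primer's reverse complement CAGCACGGGTGGAAGGGT matches the template at positions 66–83; the product starts at position 30.
The forward primer is identical to the top strand over positions 30–41: CCCACACTGTTA.

5'-CCCACACTGTTA-3'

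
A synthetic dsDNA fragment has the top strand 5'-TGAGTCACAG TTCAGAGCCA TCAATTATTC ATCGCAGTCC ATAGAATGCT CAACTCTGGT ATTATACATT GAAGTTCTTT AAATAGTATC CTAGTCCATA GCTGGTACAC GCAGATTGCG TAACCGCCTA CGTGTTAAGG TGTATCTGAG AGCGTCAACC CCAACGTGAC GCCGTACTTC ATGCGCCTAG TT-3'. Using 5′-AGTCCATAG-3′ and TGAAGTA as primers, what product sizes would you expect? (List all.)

146 bp, 89 bp

The forward primer AGTCCATAG matches the top strand at positions 36–44, 93–101.
The reverse primer's reverse complement is TACTTCA, matching at positions 175–181.
Each forward site pairs with the reverse site to give a product ending at position 181: sizes 146, 89 bp.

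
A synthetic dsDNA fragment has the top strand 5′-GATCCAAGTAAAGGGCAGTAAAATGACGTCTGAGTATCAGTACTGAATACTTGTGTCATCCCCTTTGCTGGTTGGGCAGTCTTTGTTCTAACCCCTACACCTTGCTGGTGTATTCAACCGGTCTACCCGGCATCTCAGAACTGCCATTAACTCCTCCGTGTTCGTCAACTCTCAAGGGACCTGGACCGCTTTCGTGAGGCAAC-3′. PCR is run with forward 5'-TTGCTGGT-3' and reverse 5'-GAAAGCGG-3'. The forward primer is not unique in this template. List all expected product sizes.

The forward primer TTGCTGGT matches the top strand at positions 65–72, 102–109.
The reverse primer's reverse complement is CCGCTTTC, matching at positions 186–193.
Each forward site pairs with the reverse site to give a product ending at position 193: sizes 129, 92 bp.

129 bp, 92 bp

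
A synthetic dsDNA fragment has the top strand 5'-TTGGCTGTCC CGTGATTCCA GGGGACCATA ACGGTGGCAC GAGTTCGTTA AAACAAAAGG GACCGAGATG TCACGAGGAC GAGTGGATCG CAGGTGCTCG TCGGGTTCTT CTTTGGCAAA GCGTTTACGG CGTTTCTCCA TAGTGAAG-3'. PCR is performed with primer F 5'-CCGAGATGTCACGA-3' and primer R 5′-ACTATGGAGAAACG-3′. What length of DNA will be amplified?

82 bp

The forward primer matches the template at positions 63–76.
Reverse complement of the reverse primer: CGTTTCTCCATAGT. This occurs on the top strand at positions 131–144.
The product runs from position 63 to position 144, so its length is 144 − 63 + 1 = 82 bp.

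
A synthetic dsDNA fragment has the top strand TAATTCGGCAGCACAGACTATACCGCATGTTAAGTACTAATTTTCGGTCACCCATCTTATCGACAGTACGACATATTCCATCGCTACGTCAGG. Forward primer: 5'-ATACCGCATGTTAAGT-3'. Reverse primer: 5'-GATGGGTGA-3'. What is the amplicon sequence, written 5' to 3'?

5'-ATACCGCATGTTAAGTACTAATTTTCGGTCACCCATC-3'

Forward primer ATACCGCATGTTAAGT is found on the top strand at positions 20–35.
Reverse complement of the reverse primer: TCACCCATC. This occurs on the top strand at positions 48–56.
The product is the template from position 20 through 56 (37 bp).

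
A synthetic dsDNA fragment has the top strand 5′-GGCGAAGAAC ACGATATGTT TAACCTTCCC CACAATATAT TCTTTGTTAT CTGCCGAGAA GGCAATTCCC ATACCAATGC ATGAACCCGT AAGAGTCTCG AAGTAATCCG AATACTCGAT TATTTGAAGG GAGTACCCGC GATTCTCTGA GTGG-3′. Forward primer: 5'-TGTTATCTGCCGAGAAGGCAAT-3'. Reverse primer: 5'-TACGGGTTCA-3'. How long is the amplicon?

47 bp

Forward primer TGTTATCTGCCGAGAAGGCAAT is found on the top strand at positions 45–66.
The reverse primer's reverse complement is TGAACCCGTA, which matches the template at positions 82–91.
Product length = (reverse-primer end) − (forward-primer start) + 1 = 91 − 45 + 1 = 47 bp.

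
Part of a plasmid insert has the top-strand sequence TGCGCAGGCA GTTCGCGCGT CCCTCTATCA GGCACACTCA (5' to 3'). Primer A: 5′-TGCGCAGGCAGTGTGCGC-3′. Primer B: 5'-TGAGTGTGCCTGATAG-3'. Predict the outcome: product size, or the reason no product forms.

Primer A (TGCGCAGGCAGTGTGCGC) does not match the top strand, and its reverse complement GCGCACACTGCCTGCGCA does not match either.
With no annealing site for primer A, no amplification occurs.

No product — primer A has no binding site in the template.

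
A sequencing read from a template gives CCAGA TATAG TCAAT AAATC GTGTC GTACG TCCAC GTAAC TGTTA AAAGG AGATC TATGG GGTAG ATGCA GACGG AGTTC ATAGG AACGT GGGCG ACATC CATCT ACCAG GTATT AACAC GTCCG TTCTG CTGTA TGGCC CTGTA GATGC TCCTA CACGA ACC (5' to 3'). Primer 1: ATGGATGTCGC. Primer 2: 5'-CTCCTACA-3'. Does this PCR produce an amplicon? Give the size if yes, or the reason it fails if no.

Primer 1 (ATGGATGTCGC) has reverse complement GCGACATCCAT, which matches the top strand at positions 93–103; primer 1 anneals to the top strand there with its 3' end pointing upstream toward position 93.
Primer 2 (CTCCTACA) matches the top strand directly at positions 150–157; it anneals to the bottom strand with its 3' end pointing downstream toward position 157.
The 3' ends diverge (primer 1 extends toward position 1, primer 2 toward position 163), so the primers never converge on a shared product.

No product — the primers' 3' ends point away from each other.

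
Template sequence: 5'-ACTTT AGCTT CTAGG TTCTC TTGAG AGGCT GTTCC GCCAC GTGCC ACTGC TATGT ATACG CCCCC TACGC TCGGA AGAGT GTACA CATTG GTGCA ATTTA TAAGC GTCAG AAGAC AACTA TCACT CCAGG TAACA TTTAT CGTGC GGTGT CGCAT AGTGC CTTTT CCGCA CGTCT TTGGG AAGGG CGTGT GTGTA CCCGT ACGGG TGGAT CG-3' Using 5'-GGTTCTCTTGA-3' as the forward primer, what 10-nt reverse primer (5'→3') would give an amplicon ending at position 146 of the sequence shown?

5'-CGCACGATAA-3'

The forward primer binds at positions 14–24; the product's 3' end on the top strand is position 146.
The reverse primer anneals to the top strand over positions 137–146, i.e. to TTATCGTGCG.
Its sequence written 5'→3' is the reverse complement: CGCACGATAA.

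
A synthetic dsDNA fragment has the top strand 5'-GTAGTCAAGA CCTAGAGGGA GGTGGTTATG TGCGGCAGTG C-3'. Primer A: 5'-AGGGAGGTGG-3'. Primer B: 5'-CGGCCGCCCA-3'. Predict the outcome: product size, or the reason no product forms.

No product — primer B has no binding site in the template.

Primer B (CGGCCGCCCA) does not match the top strand, and its reverse complement TGGGCGGCCG does not match either.
With no annealing site for primer B, no amplification occurs.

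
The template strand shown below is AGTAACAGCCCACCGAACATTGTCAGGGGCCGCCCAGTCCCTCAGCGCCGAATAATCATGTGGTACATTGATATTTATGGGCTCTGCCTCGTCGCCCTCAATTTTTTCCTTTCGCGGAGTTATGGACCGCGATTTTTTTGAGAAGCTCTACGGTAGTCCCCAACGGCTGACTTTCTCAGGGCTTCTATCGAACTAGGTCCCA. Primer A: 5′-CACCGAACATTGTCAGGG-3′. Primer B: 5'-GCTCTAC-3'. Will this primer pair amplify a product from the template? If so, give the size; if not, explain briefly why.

No product — both primers anneal to the same strand and extend in the same direction.

Primer A (CACCGAACATTGTCAGGG) matches the top strand at positions 11–28 (3' end points downstream).
Primer B (GCTCTAC) also matches the top strand directly, at positions 145–151 — its reverse complement GTAGAGC is not present.
Both primers anneal to the bottom strand with 3' ends pointing the same way, so neither can prime synthesis back toward the other.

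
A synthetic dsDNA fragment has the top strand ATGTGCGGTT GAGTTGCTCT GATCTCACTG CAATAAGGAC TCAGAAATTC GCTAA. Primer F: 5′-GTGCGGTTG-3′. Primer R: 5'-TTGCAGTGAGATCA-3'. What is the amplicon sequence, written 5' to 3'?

The forward primer matches the template at positions 3–11.
Reverse complement of the reverse primer: TGATCTCACTGCAA. This occurs on the top strand at positions 20–33.
The product is the template from position 3 through 33 (31 bp).

5'-GTGCGGTTGAGTTGCTCTGATCTCACTGCAA-3'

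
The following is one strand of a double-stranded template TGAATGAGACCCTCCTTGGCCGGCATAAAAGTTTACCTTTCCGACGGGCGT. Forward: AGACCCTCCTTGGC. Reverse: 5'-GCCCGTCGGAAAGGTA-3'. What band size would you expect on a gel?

43 bp

Forward primer AGACCCTCCTTGGC is found on the top strand at positions 7–20.
The reverse primer's reverse complement is TACCTTTCCGACGGGC, which matches the template at positions 34–49.
The product runs from position 7 to position 49, so its length is 49 − 7 + 1 = 43 bp.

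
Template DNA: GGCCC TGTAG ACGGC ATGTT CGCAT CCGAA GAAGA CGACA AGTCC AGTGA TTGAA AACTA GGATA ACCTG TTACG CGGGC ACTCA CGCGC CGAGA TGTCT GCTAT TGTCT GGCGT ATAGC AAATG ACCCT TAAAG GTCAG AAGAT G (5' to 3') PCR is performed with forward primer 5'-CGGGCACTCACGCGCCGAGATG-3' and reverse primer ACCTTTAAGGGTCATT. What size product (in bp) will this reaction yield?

Scanning the template, CGGGCACTCACGCGCCGAGATG occurs at positions 76–97; this primer anneals to the bottom strand there with its 3' end pointing downstream.
Reverse complement of the reverse primer: AATGACCCTTAAAGGT. This occurs on the top strand at positions 122–137.
Product length = (reverse-primer end) − (forward-primer start) + 1 = 137 − 76 + 1 = 62 bp.

62 bp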